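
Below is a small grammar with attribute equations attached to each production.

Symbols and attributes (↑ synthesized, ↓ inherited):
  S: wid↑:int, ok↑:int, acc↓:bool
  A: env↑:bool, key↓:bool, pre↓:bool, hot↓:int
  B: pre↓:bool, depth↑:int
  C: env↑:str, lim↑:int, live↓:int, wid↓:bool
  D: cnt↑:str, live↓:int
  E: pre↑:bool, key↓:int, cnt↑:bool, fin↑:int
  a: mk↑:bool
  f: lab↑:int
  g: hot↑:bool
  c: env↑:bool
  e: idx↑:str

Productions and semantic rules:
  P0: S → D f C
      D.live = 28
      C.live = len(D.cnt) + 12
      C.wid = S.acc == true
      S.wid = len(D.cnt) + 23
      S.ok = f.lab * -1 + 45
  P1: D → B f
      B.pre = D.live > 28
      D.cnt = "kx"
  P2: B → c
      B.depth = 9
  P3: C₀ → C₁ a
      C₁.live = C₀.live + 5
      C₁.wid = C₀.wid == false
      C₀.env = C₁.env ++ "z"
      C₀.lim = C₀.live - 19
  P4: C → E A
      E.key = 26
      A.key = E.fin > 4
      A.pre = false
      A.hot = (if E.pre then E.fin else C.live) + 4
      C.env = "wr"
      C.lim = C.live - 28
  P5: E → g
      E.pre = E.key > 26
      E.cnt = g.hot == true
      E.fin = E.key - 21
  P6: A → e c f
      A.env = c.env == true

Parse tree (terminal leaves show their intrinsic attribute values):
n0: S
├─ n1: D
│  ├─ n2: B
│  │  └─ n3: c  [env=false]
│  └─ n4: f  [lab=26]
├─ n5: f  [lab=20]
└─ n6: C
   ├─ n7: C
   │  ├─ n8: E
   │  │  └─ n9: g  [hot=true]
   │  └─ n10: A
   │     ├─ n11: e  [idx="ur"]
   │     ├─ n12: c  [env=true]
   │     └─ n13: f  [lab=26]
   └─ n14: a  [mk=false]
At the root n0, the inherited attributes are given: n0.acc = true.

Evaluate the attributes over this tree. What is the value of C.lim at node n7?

1. n0.acc = true  [given at root]
2. n1.live = 28  [28]
3. n2.pre = false  [D.live > 28]
4. n3.env = false  [terminal]
5. n2.depth = 9  [9]
6. n4.lab = 26  [terminal]
7. n1.cnt = "kx"  ["kx"]
8. n5.lab = 20  [terminal]
9. n6.live = 14  [len(D.cnt) + 12]
10. n6.wid = true  [S.acc == true]
11. n7.live = 19  [C₀.live + 5]
12. n7.wid = false  [C₀.wid == false]
13. n8.key = 26  [26]
14. n9.hot = true  [terminal]
15. n8.pre = false  [E.key > 26]
16. n8.cnt = true  [g.hot == true]
17. n8.fin = 5  [E.key - 21]
18. n10.key = true  [E.fin > 4]
19. n10.pre = false  [false]
20. n10.hot = 23  [(if E.pre then E.fin else C.live) + 4]
21. n11.idx = "ur"  [terminal]
22. n12.env = true  [terminal]
23. n13.lab = 26  [terminal]
24. n10.env = true  [c.env == true]
25. n7.env = "wr"  ["wr"]
26. n7.lim = -9  [C.live - 28]
27. n14.mk = false  [terminal]
28. n6.env = "wrz"  [C₁.env ++ "z"]
29. n6.lim = -5  [C₀.live - 19]
30. n0.wid = 25  [len(D.cnt) + 23]
31. n0.ok = 25  [f.lab * -1 + 45]

-9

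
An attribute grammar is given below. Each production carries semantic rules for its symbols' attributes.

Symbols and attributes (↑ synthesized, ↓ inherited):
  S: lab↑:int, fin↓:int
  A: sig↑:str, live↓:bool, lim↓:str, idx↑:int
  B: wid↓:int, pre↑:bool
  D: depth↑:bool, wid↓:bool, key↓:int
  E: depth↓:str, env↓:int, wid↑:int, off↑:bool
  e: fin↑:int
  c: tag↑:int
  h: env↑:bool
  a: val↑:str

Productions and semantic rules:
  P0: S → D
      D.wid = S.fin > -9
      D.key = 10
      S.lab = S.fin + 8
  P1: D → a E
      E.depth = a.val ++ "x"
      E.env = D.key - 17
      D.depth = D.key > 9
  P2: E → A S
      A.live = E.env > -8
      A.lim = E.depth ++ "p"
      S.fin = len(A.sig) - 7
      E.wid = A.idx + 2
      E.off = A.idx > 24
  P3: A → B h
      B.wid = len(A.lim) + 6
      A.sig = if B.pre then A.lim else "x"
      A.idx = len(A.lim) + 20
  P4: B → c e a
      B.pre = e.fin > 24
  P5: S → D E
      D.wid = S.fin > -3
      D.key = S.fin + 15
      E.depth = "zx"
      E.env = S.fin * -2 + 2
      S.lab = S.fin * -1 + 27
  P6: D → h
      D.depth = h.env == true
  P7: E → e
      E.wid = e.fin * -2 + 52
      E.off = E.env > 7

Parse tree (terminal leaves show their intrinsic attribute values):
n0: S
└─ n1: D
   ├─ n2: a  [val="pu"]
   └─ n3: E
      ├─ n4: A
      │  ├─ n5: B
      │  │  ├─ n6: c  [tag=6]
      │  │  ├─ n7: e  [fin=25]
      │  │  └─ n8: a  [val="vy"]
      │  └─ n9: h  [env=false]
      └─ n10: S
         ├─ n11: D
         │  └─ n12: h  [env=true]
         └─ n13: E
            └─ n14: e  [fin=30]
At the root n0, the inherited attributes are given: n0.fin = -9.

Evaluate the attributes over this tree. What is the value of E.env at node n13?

8

1. n0.fin = -9  [given at root]
2. n1.wid = false  [S.fin > -9]
3. n1.key = 10  [10]
4. n2.val = "pu"  [terminal]
5. n3.depth = "pux"  [a.val ++ "x"]
6. n3.env = -7  [D.key - 17]
7. n4.live = true  [E.env > -8]
8. n4.lim = "puxp"  [E.depth ++ "p"]
9. n5.wid = 10  [len(A.lim) + 6]
10. n6.tag = 6  [terminal]
11. n7.fin = 25  [terminal]
12. n8.val = "vy"  [terminal]
13. n5.pre = true  [e.fin > 24]
14. n9.env = false  [terminal]
15. n4.sig = "puxp"  [if B.pre then A.lim else "x"]
16. n4.idx = 24  [len(A.lim) + 20]
17. n10.fin = -3  [len(A.sig) - 7]
18. n11.wid = false  [S.fin > -3]
19. n11.key = 12  [S.fin + 15]
20. n12.env = true  [terminal]
21. n11.depth = true  [h.env == true]
22. n13.depth = "zx"  ["zx"]
23. n13.env = 8  [S.fin * -2 + 2]
24. n14.fin = 30  [terminal]
25. n13.wid = -8  [e.fin * -2 + 52]
26. n13.off = true  [E.env > 7]
27. n10.lab = 30  [S.fin * -1 + 27]
28. n3.wid = 26  [A.idx + 2]
29. n3.off = false  [A.idx > 24]
30. n1.depth = true  [D.key > 9]
31. n0.lab = -1  [S.fin + 8]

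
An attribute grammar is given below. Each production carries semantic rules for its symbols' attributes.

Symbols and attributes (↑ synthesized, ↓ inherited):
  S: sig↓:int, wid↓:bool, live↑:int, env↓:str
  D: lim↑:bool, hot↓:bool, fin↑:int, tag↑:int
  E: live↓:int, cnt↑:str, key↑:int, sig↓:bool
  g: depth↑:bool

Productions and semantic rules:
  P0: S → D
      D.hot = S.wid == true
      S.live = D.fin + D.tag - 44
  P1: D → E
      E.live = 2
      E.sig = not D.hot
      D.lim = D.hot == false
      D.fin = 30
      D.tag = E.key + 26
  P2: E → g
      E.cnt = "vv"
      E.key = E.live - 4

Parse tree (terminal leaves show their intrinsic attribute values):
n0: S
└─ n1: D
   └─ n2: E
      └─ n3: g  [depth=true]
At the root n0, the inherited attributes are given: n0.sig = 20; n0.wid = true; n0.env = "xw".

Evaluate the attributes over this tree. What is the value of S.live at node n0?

10

1. n0.sig = 20  [given at root]
2. n0.wid = true  [given at root]
3. n0.env = "xw"  [given at root]
4. n1.hot = true  [S.wid == true]
5. n2.live = 2  [2]
6. n2.sig = false  [not D.hot]
7. n3.depth = true  [terminal]
8. n2.cnt = "vv"  ["vv"]
9. n2.key = -2  [E.live - 4]
10. n1.lim = false  [D.hot == false]
11. n1.fin = 30  [30]
12. n1.tag = 24  [E.key + 26]
13. n0.live = 10  [D.fin + D.tag - 44]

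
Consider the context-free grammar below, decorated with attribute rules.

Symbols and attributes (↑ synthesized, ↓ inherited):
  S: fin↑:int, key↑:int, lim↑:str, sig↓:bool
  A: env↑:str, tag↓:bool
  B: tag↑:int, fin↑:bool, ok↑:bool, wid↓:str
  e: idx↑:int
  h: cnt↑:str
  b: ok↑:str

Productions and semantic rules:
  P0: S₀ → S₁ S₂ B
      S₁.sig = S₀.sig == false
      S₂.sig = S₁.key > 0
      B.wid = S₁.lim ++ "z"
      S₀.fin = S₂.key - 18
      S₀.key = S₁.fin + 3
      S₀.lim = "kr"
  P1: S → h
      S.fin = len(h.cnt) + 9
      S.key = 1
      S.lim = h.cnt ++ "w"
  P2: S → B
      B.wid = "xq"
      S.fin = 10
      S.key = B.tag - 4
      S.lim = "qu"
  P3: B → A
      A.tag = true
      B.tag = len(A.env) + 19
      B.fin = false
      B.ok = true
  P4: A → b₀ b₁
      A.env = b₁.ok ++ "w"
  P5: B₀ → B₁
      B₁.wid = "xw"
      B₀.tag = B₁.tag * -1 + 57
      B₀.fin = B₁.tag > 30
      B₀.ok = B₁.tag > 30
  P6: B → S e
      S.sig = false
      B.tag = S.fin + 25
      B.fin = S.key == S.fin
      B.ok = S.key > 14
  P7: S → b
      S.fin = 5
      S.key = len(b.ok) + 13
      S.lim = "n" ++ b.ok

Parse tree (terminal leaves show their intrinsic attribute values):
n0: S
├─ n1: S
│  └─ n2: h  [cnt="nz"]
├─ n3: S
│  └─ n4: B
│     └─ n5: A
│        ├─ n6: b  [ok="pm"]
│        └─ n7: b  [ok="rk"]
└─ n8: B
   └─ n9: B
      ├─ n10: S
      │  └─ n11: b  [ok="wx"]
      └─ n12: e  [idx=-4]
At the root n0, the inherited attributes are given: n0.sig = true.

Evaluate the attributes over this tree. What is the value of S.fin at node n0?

1. n0.sig = true  [given at root]
2. n1.sig = false  [S₀.sig == false]
3. n2.cnt = "nz"  [terminal]
4. n1.fin = 11  [len(h.cnt) + 9]
5. n1.key = 1  [1]
6. n1.lim = "nzw"  [h.cnt ++ "w"]
7. n3.sig = true  [S₁.key > 0]
8. n4.wid = "xq"  ["xq"]
9. n5.tag = true  [true]
10. n6.ok = "pm"  [terminal]
11. n7.ok = "rk"  [terminal]
12. n5.env = "rkw"  [b₁.ok ++ "w"]
13. n4.tag = 22  [len(A.env) + 19]
14. n4.fin = false  [false]
15. n4.ok = true  [true]
16. n3.fin = 10  [10]
17. n3.key = 18  [B.tag - 4]
18. n3.lim = "qu"  ["qu"]
19. n8.wid = "nzwz"  [S₁.lim ++ "z"]
20. n9.wid = "xw"  ["xw"]
21. n10.sig = false  [false]
22. n11.ok = "wx"  [terminal]
23. n10.fin = 5  [5]
24. n10.key = 15  [len(b.ok) + 13]
25. n10.lim = "nwx"  ["n" ++ b.ok]
26. n12.idx = -4  [terminal]
27. n9.tag = 30  [S.fin + 25]
28. n9.fin = false  [S.key == S.fin]
29. n9.ok = true  [S.key > 14]
30. n8.tag = 27  [B₁.tag * -1 + 57]
31. n8.fin = false  [B₁.tag > 30]
32. n8.ok = false  [B₁.tag > 30]
33. n0.fin = 0  [S₂.key - 18]
34. n0.key = 14  [S₁.fin + 3]
35. n0.lim = "kr"  ["kr"]

0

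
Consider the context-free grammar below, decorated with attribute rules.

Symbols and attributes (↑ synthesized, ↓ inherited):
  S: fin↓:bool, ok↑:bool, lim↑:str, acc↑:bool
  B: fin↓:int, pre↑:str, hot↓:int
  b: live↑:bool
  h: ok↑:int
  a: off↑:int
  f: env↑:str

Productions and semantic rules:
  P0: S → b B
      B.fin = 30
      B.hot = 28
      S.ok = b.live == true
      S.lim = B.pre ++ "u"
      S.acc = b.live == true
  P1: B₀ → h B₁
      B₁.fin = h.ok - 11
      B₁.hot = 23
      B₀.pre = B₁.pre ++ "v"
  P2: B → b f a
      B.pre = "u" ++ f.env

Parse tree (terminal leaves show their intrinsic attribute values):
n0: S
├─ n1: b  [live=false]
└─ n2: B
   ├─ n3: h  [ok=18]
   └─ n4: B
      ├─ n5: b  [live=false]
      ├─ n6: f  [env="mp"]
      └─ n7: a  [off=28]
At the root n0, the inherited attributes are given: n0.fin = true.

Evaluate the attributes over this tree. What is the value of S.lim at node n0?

1. n0.fin = true  [given at root]
2. n1.live = false  [terminal]
3. n2.fin = 30  [30]
4. n2.hot = 28  [28]
5. n3.ok = 18  [terminal]
6. n4.fin = 7  [h.ok - 11]
7. n4.hot = 23  [23]
8. n5.live = false  [terminal]
9. n6.env = "mp"  [terminal]
10. n7.off = 28  [terminal]
11. n4.pre = "ump"  ["u" ++ f.env]
12. n2.pre = "umpv"  [B₁.pre ++ "v"]
13. n0.ok = false  [b.live == true]
14. n0.lim = "umpvu"  [B.pre ++ "u"]
15. n0.acc = false  [b.live == true]

"umpvu"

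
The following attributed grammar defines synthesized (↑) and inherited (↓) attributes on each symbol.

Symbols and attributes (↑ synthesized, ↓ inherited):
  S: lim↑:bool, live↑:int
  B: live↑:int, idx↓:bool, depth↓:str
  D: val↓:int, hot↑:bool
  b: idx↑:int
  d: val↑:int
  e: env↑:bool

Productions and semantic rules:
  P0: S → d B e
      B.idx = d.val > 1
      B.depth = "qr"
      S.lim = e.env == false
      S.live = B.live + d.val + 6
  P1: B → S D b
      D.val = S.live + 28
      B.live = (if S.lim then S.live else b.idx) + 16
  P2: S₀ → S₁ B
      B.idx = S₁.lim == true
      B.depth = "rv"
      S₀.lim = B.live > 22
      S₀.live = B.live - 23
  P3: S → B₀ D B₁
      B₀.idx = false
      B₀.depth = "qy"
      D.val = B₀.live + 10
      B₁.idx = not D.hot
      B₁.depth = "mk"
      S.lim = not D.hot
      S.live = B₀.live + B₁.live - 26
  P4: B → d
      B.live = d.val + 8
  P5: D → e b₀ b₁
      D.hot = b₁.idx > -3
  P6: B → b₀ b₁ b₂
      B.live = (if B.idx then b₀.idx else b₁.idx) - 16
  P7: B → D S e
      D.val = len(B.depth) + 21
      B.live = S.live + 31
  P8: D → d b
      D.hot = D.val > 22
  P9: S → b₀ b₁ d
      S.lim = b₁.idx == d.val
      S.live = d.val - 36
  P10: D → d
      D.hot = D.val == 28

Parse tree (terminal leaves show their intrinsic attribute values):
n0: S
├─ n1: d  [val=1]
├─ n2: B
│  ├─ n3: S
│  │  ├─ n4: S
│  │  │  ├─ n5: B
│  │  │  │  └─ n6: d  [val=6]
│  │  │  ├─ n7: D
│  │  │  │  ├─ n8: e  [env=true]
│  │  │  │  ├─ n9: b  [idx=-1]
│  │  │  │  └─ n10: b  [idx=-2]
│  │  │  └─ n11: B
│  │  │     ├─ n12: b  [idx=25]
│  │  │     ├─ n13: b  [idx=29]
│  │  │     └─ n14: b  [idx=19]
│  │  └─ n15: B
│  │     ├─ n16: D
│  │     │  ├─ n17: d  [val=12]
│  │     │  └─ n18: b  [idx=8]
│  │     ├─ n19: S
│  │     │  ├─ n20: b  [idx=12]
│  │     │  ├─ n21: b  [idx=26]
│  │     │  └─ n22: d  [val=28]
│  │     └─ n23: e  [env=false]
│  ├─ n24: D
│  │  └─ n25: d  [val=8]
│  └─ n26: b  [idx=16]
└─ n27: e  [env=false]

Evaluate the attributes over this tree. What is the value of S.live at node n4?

1

1. n1.val = 1  [terminal]
2. n2.idx = false  [d.val > 1]
3. n2.depth = "qr"  ["qr"]
4. n5.idx = false  [false]
5. n5.depth = "qy"  ["qy"]
6. n6.val = 6  [terminal]
7. n5.live = 14  [d.val + 8]
8. n7.val = 24  [B₀.live + 10]
9. n8.env = true  [terminal]
10. n9.idx = -1  [terminal]
11. n10.idx = -2  [terminal]
12. n7.hot = true  [b₁.idx > -3]
13. n11.idx = false  [not D.hot]
14. n11.depth = "mk"  ["mk"]
15. n12.idx = 25  [terminal]
16. n13.idx = 29  [terminal]
17. n14.idx = 19  [terminal]
18. n11.live = 13  [(if B.idx then b₀.idx else b₁.idx) - 16]
19. n4.lim = false  [not D.hot]
20. n4.live = 1  [B₀.live + B₁.live - 26]
21. n15.idx = false  [S₁.lim == true]
22. n15.depth = "rv"  ["rv"]
23. n16.val = 23  [len(B.depth) + 21]
24. n17.val = 12  [terminal]
25. n18.idx = 8  [terminal]
26. n16.hot = true  [D.val > 22]
27. n20.idx = 12  [terminal]
28. n21.idx = 26  [terminal]
29. n22.val = 28  [terminal]
30. n19.lim = false  [b₁.idx == d.val]
31. n19.live = -8  [d.val - 36]
32. n23.env = false  [terminal]
33. n15.live = 23  [S.live + 31]
34. n3.lim = true  [B.live > 22]
35. n3.live = 0  [B.live - 23]
36. n24.val = 28  [S.live + 28]
37. n25.val = 8  [terminal]
38. n24.hot = true  [D.val == 28]
39. n26.idx = 16  [terminal]
40. n2.live = 16  [(if S.lim then S.live else b.idx) + 16]
41. n27.env = false  [terminal]
42. n0.lim = true  [e.env == false]
43. n0.live = 23  [B.live + d.val + 6]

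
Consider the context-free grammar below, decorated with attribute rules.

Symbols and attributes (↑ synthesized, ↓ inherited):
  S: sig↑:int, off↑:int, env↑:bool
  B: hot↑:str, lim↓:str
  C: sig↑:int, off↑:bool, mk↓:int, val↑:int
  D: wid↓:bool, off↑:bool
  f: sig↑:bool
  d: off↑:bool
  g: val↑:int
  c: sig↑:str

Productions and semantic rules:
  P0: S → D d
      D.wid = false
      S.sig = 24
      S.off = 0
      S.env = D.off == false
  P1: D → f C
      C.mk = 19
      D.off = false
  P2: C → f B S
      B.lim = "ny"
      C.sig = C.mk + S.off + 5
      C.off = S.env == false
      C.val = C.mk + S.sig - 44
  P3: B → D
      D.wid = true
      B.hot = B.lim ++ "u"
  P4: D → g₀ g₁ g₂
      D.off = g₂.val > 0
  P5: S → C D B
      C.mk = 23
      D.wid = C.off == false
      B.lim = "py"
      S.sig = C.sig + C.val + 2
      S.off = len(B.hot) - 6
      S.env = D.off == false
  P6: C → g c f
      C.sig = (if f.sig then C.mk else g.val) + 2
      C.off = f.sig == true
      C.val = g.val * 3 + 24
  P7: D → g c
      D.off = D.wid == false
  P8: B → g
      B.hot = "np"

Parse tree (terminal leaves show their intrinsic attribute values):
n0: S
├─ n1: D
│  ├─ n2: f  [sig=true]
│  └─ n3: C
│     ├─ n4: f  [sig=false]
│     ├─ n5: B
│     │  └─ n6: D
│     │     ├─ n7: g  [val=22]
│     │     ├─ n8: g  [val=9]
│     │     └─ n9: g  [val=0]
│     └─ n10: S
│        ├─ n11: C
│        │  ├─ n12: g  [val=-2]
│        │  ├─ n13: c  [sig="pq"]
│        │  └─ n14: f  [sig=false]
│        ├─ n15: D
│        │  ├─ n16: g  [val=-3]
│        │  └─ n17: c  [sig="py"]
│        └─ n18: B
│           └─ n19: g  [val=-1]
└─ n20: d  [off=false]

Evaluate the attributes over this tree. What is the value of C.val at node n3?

1. n1.wid = false  [false]
2. n2.sig = true  [terminal]
3. n3.mk = 19  [19]
4. n4.sig = false  [terminal]
5. n5.lim = "ny"  ["ny"]
6. n6.wid = true  [true]
7. n7.val = 22  [terminal]
8. n8.val = 9  [terminal]
9. n9.val = 0  [terminal]
10. n6.off = false  [g₂.val > 0]
11. n5.hot = "nyu"  [B.lim ++ "u"]
12. n11.mk = 23  [23]
13. n12.val = -2  [terminal]
14. n13.sig = "pq"  [terminal]
15. n14.sig = false  [terminal]
16. n11.sig = 0  [(if f.sig then C.mk else g.val) + 2]
17. n11.off = false  [f.sig == true]
18. n11.val = 18  [g.val * 3 + 24]
19. n15.wid = true  [C.off == false]
20. n16.val = -3  [terminal]
21. n17.sig = "py"  [terminal]
22. n15.off = false  [D.wid == false]
23. n18.lim = "py"  ["py"]
24. n19.val = -1  [terminal]
25. n18.hot = "np"  ["np"]
26. n10.sig = 20  [C.sig + C.val + 2]
27. n10.off = -4  [len(B.hot) - 6]
28. n10.env = true  [D.off == false]
29. n3.sig = 20  [C.mk + S.off + 5]
30. n3.off = false  [S.env == false]
31. n3.val = -5  [C.mk + S.sig - 44]
32. n1.off = false  [false]
33. n20.off = false  [terminal]
34. n0.sig = 24  [24]
35. n0.off = 0  [0]
36. n0.env = true  [D.off == false]

-5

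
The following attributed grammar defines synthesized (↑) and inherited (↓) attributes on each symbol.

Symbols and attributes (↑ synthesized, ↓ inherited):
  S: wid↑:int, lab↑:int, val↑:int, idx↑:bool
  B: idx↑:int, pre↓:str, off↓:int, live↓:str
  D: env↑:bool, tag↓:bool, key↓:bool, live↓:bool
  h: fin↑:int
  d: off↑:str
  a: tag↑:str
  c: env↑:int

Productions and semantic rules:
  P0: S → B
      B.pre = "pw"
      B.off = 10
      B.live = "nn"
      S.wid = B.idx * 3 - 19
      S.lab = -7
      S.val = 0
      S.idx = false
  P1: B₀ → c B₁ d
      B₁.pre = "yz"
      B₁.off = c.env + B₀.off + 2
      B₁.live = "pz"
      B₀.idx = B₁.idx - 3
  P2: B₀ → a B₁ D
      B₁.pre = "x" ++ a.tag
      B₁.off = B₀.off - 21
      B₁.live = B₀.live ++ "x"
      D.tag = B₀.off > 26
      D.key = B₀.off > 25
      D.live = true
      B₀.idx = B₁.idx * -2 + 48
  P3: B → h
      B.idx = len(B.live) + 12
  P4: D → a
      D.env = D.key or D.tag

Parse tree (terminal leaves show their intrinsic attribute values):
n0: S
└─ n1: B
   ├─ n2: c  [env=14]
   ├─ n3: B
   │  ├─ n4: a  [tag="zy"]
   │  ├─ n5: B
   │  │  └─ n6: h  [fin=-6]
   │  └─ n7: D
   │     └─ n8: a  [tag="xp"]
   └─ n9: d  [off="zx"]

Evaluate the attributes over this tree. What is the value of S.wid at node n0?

26

1. n1.pre = "pw"  ["pw"]
2. n1.off = 10  [10]
3. n1.live = "nn"  ["nn"]
4. n2.env = 14  [terminal]
5. n3.pre = "yz"  ["yz"]
6. n3.off = 26  [c.env + B₀.off + 2]
7. n3.live = "pz"  ["pz"]
8. n4.tag = "zy"  [terminal]
9. n5.pre = "xzy"  ["x" ++ a.tag]
10. n5.off = 5  [B₀.off - 21]
11. n5.live = "pzx"  [B₀.live ++ "x"]
12. n6.fin = -6  [terminal]
13. n5.idx = 15  [len(B.live) + 12]
14. n7.tag = false  [B₀.off > 26]
15. n7.key = true  [B₀.off > 25]
16. n7.live = true  [true]
17. n8.tag = "xp"  [terminal]
18. n7.env = true  [D.key or D.tag]
19. n3.idx = 18  [B₁.idx * -2 + 48]
20. n9.off = "zx"  [terminal]
21. n1.idx = 15  [B₁.idx - 3]
22. n0.wid = 26  [B.idx * 3 - 19]
23. n0.lab = -7  [-7]
24. n0.val = 0  [0]
25. n0.idx = false  [false]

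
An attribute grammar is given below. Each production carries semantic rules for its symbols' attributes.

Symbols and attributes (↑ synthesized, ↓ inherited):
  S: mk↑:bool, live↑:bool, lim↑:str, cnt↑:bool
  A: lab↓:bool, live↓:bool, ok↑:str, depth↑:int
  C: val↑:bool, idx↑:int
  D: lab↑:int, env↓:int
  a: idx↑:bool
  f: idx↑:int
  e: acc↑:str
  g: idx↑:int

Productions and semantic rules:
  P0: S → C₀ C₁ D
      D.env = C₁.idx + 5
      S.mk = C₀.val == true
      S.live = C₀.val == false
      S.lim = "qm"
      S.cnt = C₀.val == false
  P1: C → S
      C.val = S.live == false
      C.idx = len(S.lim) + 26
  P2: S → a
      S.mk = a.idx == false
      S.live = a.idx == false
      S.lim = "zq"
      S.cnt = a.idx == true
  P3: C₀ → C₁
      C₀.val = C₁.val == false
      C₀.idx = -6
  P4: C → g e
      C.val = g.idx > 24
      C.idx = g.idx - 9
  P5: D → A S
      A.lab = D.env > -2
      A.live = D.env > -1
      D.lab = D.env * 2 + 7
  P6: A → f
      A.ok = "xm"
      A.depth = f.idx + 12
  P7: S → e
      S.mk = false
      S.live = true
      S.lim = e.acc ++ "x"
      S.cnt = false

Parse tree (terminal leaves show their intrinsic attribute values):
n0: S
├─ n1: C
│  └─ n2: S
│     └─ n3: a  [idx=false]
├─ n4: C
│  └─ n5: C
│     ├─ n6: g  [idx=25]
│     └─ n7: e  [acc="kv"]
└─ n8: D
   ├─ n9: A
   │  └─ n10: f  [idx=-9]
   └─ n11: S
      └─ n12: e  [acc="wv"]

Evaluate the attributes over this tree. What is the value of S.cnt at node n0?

1. n3.idx = false  [terminal]
2. n2.mk = true  [a.idx == false]
3. n2.live = true  [a.idx == false]
4. n2.lim = "zq"  ["zq"]
5. n2.cnt = false  [a.idx == true]
6. n1.val = false  [S.live == false]
7. n1.idx = 28  [len(S.lim) + 26]
8. n6.idx = 25  [terminal]
9. n7.acc = "kv"  [terminal]
10. n5.val = true  [g.idx > 24]
11. n5.idx = 16  [g.idx - 9]
12. n4.val = false  [C₁.val == false]
13. n4.idx = -6  [-6]
14. n8.env = -1  [C₁.idx + 5]
15. n9.lab = true  [D.env > -2]
16. n9.live = false  [D.env > -1]
17. n10.idx = -9  [terminal]
18. n9.ok = "xm"  ["xm"]
19. n9.depth = 3  [f.idx + 12]
20. n12.acc = "wv"  [terminal]
21. n11.mk = false  [false]
22. n11.live = true  [true]
23. n11.lim = "wvx"  [e.acc ++ "x"]
24. n11.cnt = false  [false]
25. n8.lab = 5  [D.env * 2 + 7]
26. n0.mk = false  [C₀.val == true]
27. n0.live = true  [C₀.val == false]
28. n0.lim = "qm"  ["qm"]
29. n0.cnt = true  [C₀.val == false]

true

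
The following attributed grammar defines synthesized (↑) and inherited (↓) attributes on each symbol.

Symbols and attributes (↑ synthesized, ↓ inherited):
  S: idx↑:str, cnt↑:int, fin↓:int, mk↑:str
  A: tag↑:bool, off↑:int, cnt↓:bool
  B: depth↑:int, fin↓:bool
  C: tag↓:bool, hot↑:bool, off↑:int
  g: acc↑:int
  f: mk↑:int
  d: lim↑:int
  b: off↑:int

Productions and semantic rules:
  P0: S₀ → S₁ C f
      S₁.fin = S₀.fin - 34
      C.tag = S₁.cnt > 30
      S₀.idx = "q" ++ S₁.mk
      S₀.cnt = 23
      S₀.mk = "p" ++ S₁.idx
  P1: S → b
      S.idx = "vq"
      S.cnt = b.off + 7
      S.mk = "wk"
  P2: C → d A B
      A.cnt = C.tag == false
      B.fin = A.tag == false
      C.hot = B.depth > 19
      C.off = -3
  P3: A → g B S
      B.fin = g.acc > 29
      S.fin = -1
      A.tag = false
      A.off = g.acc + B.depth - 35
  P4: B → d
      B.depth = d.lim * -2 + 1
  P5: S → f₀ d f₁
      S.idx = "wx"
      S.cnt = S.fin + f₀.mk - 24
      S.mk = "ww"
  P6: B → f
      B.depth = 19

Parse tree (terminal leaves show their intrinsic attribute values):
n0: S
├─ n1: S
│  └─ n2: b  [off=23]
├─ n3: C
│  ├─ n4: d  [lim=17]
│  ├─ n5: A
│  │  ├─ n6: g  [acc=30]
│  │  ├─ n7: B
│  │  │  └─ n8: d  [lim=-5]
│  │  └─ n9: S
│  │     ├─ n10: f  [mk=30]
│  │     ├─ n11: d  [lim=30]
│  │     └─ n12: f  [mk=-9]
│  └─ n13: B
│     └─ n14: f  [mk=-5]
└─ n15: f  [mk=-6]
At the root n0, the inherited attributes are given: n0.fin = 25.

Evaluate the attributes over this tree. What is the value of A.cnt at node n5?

true

1. n0.fin = 25  [given at root]
2. n1.fin = -9  [S₀.fin - 34]
3. n2.off = 23  [terminal]
4. n1.idx = "vq"  ["vq"]
5. n1.cnt = 30  [b.off + 7]
6. n1.mk = "wk"  ["wk"]
7. n3.tag = false  [S₁.cnt > 30]
8. n4.lim = 17  [terminal]
9. n5.cnt = true  [C.tag == false]
10. n6.acc = 30  [terminal]
11. n7.fin = true  [g.acc > 29]
12. n8.lim = -5  [terminal]
13. n7.depth = 11  [d.lim * -2 + 1]
14. n9.fin = -1  [-1]
15. n10.mk = 30  [terminal]
16. n11.lim = 30  [terminal]
17. n12.mk = -9  [terminal]
18. n9.idx = "wx"  ["wx"]
19. n9.cnt = 5  [S.fin + f₀.mk - 24]
20. n9.mk = "ww"  ["ww"]
21. n5.tag = false  [false]
22. n5.off = 6  [g.acc + B.depth - 35]
23. n13.fin = true  [A.tag == false]
24. n14.mk = -5  [terminal]
25. n13.depth = 19  [19]
26. n3.hot = false  [B.depth > 19]
27. n3.off = -3  [-3]
28. n15.mk = -6  [terminal]
29. n0.idx = "qwk"  ["q" ++ S₁.mk]
30. n0.cnt = 23  [23]
31. n0.mk = "pvq"  ["p" ++ S₁.idx]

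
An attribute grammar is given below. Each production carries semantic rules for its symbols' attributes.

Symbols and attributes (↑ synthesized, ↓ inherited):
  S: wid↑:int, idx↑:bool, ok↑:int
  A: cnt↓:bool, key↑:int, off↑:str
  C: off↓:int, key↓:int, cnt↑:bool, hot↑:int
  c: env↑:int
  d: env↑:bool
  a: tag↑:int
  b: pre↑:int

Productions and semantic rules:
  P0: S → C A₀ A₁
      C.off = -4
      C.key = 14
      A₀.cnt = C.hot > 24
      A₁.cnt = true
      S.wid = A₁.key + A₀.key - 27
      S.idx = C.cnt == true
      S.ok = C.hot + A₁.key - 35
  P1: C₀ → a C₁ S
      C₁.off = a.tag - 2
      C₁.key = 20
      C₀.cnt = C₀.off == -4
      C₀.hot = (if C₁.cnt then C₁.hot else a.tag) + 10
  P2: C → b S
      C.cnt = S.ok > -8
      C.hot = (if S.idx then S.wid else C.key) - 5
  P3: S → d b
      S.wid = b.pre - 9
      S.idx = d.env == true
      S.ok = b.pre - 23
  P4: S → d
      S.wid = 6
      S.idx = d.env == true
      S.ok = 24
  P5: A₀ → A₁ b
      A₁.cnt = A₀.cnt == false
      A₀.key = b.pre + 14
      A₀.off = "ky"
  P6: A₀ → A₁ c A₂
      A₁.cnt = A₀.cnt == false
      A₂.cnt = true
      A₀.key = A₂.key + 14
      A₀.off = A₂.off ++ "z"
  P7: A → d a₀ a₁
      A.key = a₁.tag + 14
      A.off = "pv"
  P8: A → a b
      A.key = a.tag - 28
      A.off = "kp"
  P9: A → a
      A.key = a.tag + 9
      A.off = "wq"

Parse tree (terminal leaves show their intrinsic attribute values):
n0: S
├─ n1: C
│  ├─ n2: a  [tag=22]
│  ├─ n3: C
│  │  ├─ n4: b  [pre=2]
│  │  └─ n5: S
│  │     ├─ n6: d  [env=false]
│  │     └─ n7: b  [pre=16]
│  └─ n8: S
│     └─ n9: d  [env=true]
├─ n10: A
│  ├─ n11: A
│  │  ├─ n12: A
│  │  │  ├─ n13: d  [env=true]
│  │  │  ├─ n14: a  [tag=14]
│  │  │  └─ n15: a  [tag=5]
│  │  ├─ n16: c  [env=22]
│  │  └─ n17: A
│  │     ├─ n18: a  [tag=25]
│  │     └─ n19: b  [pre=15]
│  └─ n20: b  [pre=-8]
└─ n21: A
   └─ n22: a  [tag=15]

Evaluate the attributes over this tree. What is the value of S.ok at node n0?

1. n1.off = -4  [-4]
2. n1.key = 14  [14]
3. n2.tag = 22  [terminal]
4. n3.off = 20  [a.tag - 2]
5. n3.key = 20  [20]
6. n4.pre = 2  [terminal]
7. n6.env = false  [terminal]
8. n7.pre = 16  [terminal]
9. n5.wid = 7  [b.pre - 9]
10. n5.idx = false  [d.env == true]
11. n5.ok = -7  [b.pre - 23]
12. n3.cnt = true  [S.ok > -8]
13. n3.hot = 15  [(if S.idx then S.wid else C.key) - 5]
14. n9.env = true  [terminal]
15. n8.wid = 6  [6]
16. n8.idx = true  [d.env == true]
17. n8.ok = 24  [24]
18. n1.cnt = true  [C₀.off == -4]
19. n1.hot = 25  [(if C₁.cnt then C₁.hot else a.tag) + 10]
20. n10.cnt = true  [C.hot > 24]
21. n11.cnt = false  [A₀.cnt == false]
22. n12.cnt = true  [A₀.cnt == false]
23. n13.env = true  [terminal]
24. n14.tag = 14  [terminal]
25. n15.tag = 5  [terminal]
26. n12.key = 19  [a₁.tag + 14]
27. n12.off = "pv"  ["pv"]
28. n16.env = 22  [terminal]
29. n17.cnt = true  [true]
30. n18.tag = 25  [terminal]
31. n19.pre = 15  [terminal]
32. n17.key = -3  [a.tag - 28]
33. n17.off = "kp"  ["kp"]
34. n11.key = 11  [A₂.key + 14]
35. n11.off = "kpz"  [A₂.off ++ "z"]
36. n20.pre = -8  [terminal]
37. n10.key = 6  [b.pre + 14]
38. n10.off = "ky"  ["ky"]
39. n21.cnt = true  [true]
40. n22.tag = 15  [terminal]
41. n21.key = 24  [a.tag + 9]
42. n21.off = "wq"  ["wq"]
43. n0.wid = 3  [A₁.key + A₀.key - 27]
44. n0.idx = true  [C.cnt == true]
45. n0.ok = 14  [C.hot + A₁.key - 35]

14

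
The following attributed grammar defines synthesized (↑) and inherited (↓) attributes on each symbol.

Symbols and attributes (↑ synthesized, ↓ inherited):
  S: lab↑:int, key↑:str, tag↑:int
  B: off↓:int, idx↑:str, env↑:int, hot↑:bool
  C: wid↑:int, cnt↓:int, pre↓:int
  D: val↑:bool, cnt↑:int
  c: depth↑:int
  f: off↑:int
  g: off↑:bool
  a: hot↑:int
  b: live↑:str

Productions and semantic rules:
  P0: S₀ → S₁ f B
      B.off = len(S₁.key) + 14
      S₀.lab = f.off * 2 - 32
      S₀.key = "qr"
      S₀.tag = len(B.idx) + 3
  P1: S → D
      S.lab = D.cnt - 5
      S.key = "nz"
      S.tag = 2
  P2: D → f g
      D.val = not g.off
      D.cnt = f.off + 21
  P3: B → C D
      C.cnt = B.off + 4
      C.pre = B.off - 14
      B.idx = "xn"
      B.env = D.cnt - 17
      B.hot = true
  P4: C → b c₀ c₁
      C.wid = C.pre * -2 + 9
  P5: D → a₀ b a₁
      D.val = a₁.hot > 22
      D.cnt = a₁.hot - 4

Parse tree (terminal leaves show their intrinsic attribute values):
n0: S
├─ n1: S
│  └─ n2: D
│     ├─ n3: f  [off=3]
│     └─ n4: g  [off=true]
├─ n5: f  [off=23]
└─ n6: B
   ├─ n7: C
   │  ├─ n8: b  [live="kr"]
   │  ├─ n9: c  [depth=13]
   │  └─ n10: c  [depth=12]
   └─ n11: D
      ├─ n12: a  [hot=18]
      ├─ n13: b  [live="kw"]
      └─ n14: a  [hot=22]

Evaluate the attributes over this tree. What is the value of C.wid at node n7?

5

1. n3.off = 3  [terminal]
2. n4.off = true  [terminal]
3. n2.val = false  [not g.off]
4. n2.cnt = 24  [f.off + 21]
5. n1.lab = 19  [D.cnt - 5]
6. n1.key = "nz"  ["nz"]
7. n1.tag = 2  [2]
8. n5.off = 23  [terminal]
9. n6.off = 16  [len(S₁.key) + 14]
10. n7.cnt = 20  [B.off + 4]
11. n7.pre = 2  [B.off - 14]
12. n8.live = "kr"  [terminal]
13. n9.depth = 13  [terminal]
14. n10.depth = 12  [terminal]
15. n7.wid = 5  [C.pre * -2 + 9]
16. n12.hot = 18  [terminal]
17. n13.live = "kw"  [terminal]
18. n14.hot = 22  [terminal]
19. n11.val = false  [a₁.hot > 22]
20. n11.cnt = 18  [a₁.hot - 4]
21. n6.idx = "xn"  ["xn"]
22. n6.env = 1  [D.cnt - 17]
23. n6.hot = true  [true]
24. n0.lab = 14  [f.off * 2 - 32]
25. n0.key = "qr"  ["qr"]
26. n0.tag = 5  [len(B.idx) + 3]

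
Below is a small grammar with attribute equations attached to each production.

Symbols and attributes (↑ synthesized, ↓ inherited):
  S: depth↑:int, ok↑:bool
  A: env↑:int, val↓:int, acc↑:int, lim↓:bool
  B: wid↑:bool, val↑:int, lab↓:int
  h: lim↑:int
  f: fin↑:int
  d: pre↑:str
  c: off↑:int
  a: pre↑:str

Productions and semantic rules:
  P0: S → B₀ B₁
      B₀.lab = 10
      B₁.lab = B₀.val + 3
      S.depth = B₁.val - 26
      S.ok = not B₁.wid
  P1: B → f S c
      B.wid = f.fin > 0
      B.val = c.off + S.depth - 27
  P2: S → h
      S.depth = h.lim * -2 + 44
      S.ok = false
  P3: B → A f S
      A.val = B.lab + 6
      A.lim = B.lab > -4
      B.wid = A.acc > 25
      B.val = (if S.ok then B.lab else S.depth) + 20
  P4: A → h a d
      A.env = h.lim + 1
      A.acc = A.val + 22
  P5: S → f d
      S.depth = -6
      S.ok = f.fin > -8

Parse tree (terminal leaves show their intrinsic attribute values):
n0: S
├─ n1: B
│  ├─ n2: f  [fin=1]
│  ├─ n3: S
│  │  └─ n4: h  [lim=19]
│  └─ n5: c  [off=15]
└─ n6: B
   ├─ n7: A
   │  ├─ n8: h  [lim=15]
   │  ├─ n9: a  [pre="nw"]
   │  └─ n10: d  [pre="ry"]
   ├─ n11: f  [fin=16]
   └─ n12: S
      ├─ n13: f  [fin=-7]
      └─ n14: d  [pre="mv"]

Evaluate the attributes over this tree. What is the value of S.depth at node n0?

-9

1. n1.lab = 10  [10]
2. n2.fin = 1  [terminal]
3. n4.lim = 19  [terminal]
4. n3.depth = 6  [h.lim * -2 + 44]
5. n3.ok = false  [false]
6. n5.off = 15  [terminal]
7. n1.wid = true  [f.fin > 0]
8. n1.val = -6  [c.off + S.depth - 27]
9. n6.lab = -3  [B₀.val + 3]
10. n7.val = 3  [B.lab + 6]
11. n7.lim = true  [B.lab > -4]
12. n8.lim = 15  [terminal]
13. n9.pre = "nw"  [terminal]
14. n10.pre = "ry"  [terminal]
15. n7.env = 16  [h.lim + 1]
16. n7.acc = 25  [A.val + 22]
17. n11.fin = 16  [terminal]
18. n13.fin = -7  [terminal]
19. n14.pre = "mv"  [terminal]
20. n12.depth = -6  [-6]
21. n12.ok = true  [f.fin > -8]
22. n6.wid = false  [A.acc > 25]
23. n6.val = 17  [(if S.ok then B.lab else S.depth) + 20]
24. n0.depth = -9  [B₁.val - 26]
25. n0.ok = true  [not B₁.wid]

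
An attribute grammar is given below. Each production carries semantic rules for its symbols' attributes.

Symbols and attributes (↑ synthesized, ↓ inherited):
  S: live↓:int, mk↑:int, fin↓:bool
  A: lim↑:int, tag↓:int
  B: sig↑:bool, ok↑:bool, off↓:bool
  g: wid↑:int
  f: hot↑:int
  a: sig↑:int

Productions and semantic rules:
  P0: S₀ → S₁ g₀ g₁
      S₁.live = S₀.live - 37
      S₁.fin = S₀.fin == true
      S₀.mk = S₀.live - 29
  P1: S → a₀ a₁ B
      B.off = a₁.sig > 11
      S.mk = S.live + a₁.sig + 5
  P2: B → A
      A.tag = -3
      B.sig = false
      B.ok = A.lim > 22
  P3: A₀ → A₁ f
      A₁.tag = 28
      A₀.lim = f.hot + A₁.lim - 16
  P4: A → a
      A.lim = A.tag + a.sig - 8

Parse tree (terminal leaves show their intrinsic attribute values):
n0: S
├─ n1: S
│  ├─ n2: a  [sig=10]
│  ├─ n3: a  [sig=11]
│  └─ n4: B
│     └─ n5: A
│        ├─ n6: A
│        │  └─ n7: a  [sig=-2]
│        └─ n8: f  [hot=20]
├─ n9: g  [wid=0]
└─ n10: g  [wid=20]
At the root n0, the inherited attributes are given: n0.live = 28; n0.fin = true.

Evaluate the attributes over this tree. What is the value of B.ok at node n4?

false

1. n0.live = 28  [given at root]
2. n0.fin = true  [given at root]
3. n1.live = -9  [S₀.live - 37]
4. n1.fin = true  [S₀.fin == true]
5. n2.sig = 10  [terminal]
6. n3.sig = 11  [terminal]
7. n4.off = false  [a₁.sig > 11]
8. n5.tag = -3  [-3]
9. n6.tag = 28  [28]
10. n7.sig = -2  [terminal]
11. n6.lim = 18  [A.tag + a.sig - 8]
12. n8.hot = 20  [terminal]
13. n5.lim = 22  [f.hot + A₁.lim - 16]
14. n4.sig = false  [false]
15. n4.ok = false  [A.lim > 22]
16. n1.mk = 7  [S.live + a₁.sig + 5]
17. n9.wid = 0  [terminal]
18. n10.wid = 20  [terminal]
19. n0.mk = -1  [S₀.live - 29]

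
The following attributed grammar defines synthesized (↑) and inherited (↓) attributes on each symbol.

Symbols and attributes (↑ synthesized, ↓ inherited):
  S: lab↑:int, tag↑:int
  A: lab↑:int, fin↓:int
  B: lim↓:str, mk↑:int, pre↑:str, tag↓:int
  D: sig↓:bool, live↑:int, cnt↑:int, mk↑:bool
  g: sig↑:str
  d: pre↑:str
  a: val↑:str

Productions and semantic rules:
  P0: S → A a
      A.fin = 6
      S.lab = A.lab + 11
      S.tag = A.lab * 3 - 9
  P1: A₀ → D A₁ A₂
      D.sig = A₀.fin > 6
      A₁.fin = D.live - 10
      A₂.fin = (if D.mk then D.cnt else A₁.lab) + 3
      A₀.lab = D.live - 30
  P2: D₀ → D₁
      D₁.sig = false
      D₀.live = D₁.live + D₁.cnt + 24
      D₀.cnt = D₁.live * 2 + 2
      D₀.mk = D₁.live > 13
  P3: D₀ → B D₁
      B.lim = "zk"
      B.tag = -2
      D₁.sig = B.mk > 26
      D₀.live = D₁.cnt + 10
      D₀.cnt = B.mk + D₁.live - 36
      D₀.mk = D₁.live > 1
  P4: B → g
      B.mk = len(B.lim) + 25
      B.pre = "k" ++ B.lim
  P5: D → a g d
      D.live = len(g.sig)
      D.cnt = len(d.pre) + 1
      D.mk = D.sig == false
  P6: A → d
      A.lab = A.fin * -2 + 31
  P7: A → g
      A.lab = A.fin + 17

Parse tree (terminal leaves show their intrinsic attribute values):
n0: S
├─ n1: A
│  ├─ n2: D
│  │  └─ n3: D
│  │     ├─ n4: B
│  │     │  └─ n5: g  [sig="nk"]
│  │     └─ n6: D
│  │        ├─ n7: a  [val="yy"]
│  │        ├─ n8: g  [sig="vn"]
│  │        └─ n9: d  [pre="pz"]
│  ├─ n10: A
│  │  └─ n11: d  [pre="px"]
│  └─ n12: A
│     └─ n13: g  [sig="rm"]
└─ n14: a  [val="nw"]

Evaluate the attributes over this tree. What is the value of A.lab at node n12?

11

1. n1.fin = 6  [6]
2. n2.sig = false  [A₀.fin > 6]
3. n3.sig = false  [false]
4. n4.lim = "zk"  ["zk"]
5. n4.tag = -2  [-2]
6. n5.sig = "nk"  [terminal]
7. n4.mk = 27  [len(B.lim) + 25]
8. n4.pre = "kzk"  ["k" ++ B.lim]
9. n6.sig = true  [B.mk > 26]
10. n7.val = "yy"  [terminal]
11. n8.sig = "vn"  [terminal]
12. n9.pre = "pz"  [terminal]
13. n6.live = 2  [len(g.sig)]
14. n6.cnt = 3  [len(d.pre) + 1]
15. n6.mk = false  [D.sig == false]
16. n3.live = 13  [D₁.cnt + 10]
17. n3.cnt = -7  [B.mk + D₁.live - 36]
18. n3.mk = true  [D₁.live > 1]
19. n2.live = 30  [D₁.live + D₁.cnt + 24]
20. n2.cnt = 28  [D₁.live * 2 + 2]
21. n2.mk = false  [D₁.live > 13]
22. n10.fin = 20  [D.live - 10]
23. n11.pre = "px"  [terminal]
24. n10.lab = -9  [A.fin * -2 + 31]
25. n12.fin = -6  [(if D.mk then D.cnt else A₁.lab) + 3]
26. n13.sig = "rm"  [terminal]
27. n12.lab = 11  [A.fin + 17]
28. n1.lab = 0  [D.live - 30]
29. n14.val = "nw"  [terminal]
30. n0.lab = 11  [A.lab + 11]
31. n0.tag = -9  [A.lab * 3 - 9]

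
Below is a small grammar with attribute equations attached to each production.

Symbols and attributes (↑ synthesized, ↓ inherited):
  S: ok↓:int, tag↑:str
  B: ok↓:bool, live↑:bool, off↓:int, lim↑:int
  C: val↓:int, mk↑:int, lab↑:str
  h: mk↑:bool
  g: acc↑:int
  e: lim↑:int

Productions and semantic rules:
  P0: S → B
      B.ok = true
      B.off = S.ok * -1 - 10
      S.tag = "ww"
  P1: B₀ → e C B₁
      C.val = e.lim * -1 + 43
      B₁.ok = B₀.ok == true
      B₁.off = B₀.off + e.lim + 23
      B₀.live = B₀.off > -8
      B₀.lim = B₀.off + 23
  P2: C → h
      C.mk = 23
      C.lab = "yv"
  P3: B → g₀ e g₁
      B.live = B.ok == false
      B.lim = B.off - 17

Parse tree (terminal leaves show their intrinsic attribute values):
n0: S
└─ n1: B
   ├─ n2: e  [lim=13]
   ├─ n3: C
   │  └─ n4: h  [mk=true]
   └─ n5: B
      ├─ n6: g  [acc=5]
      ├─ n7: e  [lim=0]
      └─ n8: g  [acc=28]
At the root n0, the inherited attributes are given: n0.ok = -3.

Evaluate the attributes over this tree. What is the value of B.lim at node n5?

1. n0.ok = -3  [given at root]
2. n1.ok = true  [true]
3. n1.off = -7  [S.ok * -1 - 10]
4. n2.lim = 13  [terminal]
5. n3.val = 30  [e.lim * -1 + 43]
6. n4.mk = true  [terminal]
7. n3.mk = 23  [23]
8. n3.lab = "yv"  ["yv"]
9. n5.ok = true  [B₀.ok == true]
10. n5.off = 29  [B₀.off + e.lim + 23]
11. n6.acc = 5  [terminal]
12. n7.lim = 0  [terminal]
13. n8.acc = 28  [terminal]
14. n5.live = false  [B.ok == false]
15. n5.lim = 12  [B.off - 17]
16. n1.live = true  [B₀.off > -8]
17. n1.lim = 16  [B₀.off + 23]
18. n0.tag = "ww"  ["ww"]

12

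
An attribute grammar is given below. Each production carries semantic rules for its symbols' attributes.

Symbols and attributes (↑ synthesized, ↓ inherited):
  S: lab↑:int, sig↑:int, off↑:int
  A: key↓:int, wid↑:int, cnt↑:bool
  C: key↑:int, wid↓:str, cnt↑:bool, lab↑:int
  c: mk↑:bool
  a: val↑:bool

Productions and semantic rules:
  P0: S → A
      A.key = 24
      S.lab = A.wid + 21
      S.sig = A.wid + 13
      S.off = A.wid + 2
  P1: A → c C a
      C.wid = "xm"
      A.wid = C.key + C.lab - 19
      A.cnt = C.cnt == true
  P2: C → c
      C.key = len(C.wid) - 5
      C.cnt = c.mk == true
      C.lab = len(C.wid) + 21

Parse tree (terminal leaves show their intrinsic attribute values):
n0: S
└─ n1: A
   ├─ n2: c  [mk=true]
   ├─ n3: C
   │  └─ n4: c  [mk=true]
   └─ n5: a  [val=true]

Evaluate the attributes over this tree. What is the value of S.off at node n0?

3

1. n1.key = 24  [24]
2. n2.mk = true  [terminal]
3. n3.wid = "xm"  ["xm"]
4. n4.mk = true  [terminal]
5. n3.key = -3  [len(C.wid) - 5]
6. n3.cnt = true  [c.mk == true]
7. n3.lab = 23  [len(C.wid) + 21]
8. n5.val = true  [terminal]
9. n1.wid = 1  [C.key + C.lab - 19]
10. n1.cnt = true  [C.cnt == true]
11. n0.lab = 22  [A.wid + 21]
12. n0.sig = 14  [A.wid + 13]
13. n0.off = 3  [A.wid + 2]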